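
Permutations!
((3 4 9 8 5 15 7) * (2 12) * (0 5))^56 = (15)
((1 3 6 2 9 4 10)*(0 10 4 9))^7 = ((0 10 1 3 6 2))^7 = (0 10 1 3 6 2)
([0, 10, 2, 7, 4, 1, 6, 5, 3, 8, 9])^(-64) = (1 5 7 3 8 9 10)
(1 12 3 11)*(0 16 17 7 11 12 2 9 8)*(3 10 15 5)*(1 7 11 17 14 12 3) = [16, 2, 9, 3, 4, 1, 6, 17, 0, 8, 15, 7, 10, 13, 12, 5, 14, 11] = (0 16 14 12 10 15 5 1 2 9 8)(7 17 11)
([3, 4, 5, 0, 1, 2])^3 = [3, 4, 5, 0, 1, 2]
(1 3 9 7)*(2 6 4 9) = (1 3 2 6 4 9 7) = [0, 3, 6, 2, 9, 5, 4, 1, 8, 7]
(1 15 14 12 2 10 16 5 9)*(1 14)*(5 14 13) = (1 15)(2 10 16 14 12)(5 9 13) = [0, 15, 10, 3, 4, 9, 6, 7, 8, 13, 16, 11, 2, 5, 12, 1, 14]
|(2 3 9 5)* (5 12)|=|(2 3 9 12 5)|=5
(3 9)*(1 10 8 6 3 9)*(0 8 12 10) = [8, 0, 2, 1, 4, 5, 3, 7, 6, 9, 12, 11, 10] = (0 8 6 3 1)(10 12)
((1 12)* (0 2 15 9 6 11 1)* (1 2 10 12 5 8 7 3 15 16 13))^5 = ((0 10 12)(1 5 8 7 3 15 9 6 11 2 16 13))^5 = (0 12 10)(1 15 16 7 11 5 9 13 3 2 8 6)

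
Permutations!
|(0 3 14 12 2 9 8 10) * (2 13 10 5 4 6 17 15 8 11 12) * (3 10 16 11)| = |(0 10)(2 9 3 14)(4 6 17 15 8 5)(11 12 13 16)| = 12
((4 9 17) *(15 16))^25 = (4 9 17)(15 16) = ((4 9 17)(15 16))^25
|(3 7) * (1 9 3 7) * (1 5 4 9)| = 4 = |(3 5 4 9)|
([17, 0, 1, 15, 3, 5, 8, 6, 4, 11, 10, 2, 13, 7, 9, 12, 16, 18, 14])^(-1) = (0 1 2 11 9 14 18 17)(3 4 8 6 7 13 12 15)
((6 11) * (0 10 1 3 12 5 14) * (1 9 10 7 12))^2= ((0 7 12 5 14)(1 3)(6 11)(9 10))^2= (0 12 14 7 5)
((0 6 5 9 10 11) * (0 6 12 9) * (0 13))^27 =((0 12 9 10 11 6 5 13))^27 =(0 10 5 12 11 13 9 6)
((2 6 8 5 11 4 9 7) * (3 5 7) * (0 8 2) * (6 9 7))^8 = (0 4 5 9 6)(2 8 7 11 3)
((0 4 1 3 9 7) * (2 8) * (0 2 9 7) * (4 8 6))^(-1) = ((0 8 9)(1 3 7 2 6 4))^(-1) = (0 9 8)(1 4 6 2 7 3)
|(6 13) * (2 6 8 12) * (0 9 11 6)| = 8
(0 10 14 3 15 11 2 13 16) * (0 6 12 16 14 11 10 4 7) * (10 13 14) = (0 4 7)(2 14 3 15 13 10 11)(6 12 16) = [4, 1, 14, 15, 7, 5, 12, 0, 8, 9, 11, 2, 16, 10, 3, 13, 6]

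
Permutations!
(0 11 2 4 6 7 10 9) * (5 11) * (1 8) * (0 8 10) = (0 5 11 2 4 6 7)(1 10 9 8) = [5, 10, 4, 3, 6, 11, 7, 0, 1, 8, 9, 2]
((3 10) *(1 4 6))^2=((1 4 6)(3 10))^2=(10)(1 6 4)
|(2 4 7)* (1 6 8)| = 3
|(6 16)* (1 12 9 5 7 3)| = |(1 12 9 5 7 3)(6 16)| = 6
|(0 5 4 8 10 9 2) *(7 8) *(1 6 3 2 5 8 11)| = 12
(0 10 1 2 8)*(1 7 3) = (0 10 7 3 1 2 8) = [10, 2, 8, 1, 4, 5, 6, 3, 0, 9, 7]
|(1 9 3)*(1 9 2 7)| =6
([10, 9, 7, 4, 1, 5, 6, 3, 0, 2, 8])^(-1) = (0 8 10)(1 4 3 7 2 9)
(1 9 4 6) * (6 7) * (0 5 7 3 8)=[5, 9, 2, 8, 3, 7, 1, 6, 0, 4]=(0 5 7 6 1 9 4 3 8)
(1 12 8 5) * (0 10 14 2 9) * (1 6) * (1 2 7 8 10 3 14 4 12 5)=[3, 5, 9, 14, 12, 6, 2, 8, 1, 0, 4, 11, 10, 13, 7]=(0 3 14 7 8 1 5 6 2 9)(4 12 10)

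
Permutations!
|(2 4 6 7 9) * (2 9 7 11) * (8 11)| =5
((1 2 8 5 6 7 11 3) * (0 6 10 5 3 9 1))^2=(0 7 9 2 3 6 11 1 8)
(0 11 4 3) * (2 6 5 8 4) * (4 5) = (0 11 2 6 4 3)(5 8) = [11, 1, 6, 0, 3, 8, 4, 7, 5, 9, 10, 2]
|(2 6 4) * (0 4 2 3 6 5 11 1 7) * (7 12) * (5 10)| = 11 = |(0 4 3 6 2 10 5 11 1 12 7)|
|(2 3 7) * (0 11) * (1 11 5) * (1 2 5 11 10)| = 4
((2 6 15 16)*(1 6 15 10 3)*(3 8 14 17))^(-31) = (1 14 6 17 10 3 8)(2 16 15)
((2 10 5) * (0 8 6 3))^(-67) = (0 8 6 3)(2 5 10)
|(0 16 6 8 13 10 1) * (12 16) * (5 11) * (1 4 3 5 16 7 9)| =45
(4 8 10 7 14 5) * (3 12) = (3 12)(4 8 10 7 14 5) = [0, 1, 2, 12, 8, 4, 6, 14, 10, 9, 7, 11, 3, 13, 5]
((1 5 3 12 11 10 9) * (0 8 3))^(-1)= ((0 8 3 12 11 10 9 1 5))^(-1)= (0 5 1 9 10 11 12 3 8)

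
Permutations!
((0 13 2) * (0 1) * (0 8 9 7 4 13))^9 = ((1 8 9 7 4 13 2))^9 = (1 9 4 2 8 7 13)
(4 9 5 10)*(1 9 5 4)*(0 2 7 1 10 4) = (10)(0 2 7 1 9)(4 5) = [2, 9, 7, 3, 5, 4, 6, 1, 8, 0, 10]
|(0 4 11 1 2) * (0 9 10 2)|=|(0 4 11 1)(2 9 10)|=12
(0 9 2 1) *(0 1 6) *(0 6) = (0 9 2) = [9, 1, 0, 3, 4, 5, 6, 7, 8, 2]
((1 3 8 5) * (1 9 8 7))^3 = (9)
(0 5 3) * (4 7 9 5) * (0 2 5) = [4, 1, 5, 2, 7, 3, 6, 9, 8, 0] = (0 4 7 9)(2 5 3)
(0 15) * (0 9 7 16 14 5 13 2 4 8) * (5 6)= (0 15 9 7 16 14 6 5 13 2 4 8)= [15, 1, 4, 3, 8, 13, 5, 16, 0, 7, 10, 11, 12, 2, 6, 9, 14]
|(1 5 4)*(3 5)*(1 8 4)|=6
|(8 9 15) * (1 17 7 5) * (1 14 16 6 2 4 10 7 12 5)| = 33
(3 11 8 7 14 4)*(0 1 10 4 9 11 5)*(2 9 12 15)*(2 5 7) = (0 1 10 4 3 7 14 12 15 5)(2 9 11 8) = [1, 10, 9, 7, 3, 0, 6, 14, 2, 11, 4, 8, 15, 13, 12, 5]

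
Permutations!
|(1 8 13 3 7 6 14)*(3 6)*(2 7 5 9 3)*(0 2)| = |(0 2 7)(1 8 13 6 14)(3 5 9)| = 15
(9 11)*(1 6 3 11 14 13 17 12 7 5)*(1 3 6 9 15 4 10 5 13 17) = (1 9 14 17 12 7 13)(3 11 15 4 10 5) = [0, 9, 2, 11, 10, 3, 6, 13, 8, 14, 5, 15, 7, 1, 17, 4, 16, 12]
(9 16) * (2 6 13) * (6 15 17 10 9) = (2 15 17 10 9 16 6 13) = [0, 1, 15, 3, 4, 5, 13, 7, 8, 16, 9, 11, 12, 2, 14, 17, 6, 10]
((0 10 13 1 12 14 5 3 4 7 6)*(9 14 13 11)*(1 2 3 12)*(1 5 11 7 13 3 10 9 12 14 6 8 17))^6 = ((0 9 6)(1 5 14 11 12 3 4 13 2 10 7 8 17))^6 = (1 4 17 3 8 12 7 11 10 14 2 5 13)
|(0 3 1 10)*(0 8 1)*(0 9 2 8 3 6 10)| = |(0 6 10 3 9 2 8 1)| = 8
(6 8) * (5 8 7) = [0, 1, 2, 3, 4, 8, 7, 5, 6] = (5 8 6 7)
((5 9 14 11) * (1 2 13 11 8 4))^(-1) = ((1 2 13 11 5 9 14 8 4))^(-1) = (1 4 8 14 9 5 11 13 2)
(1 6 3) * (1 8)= [0, 6, 2, 8, 4, 5, 3, 7, 1]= (1 6 3 8)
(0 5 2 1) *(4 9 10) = [5, 0, 1, 3, 9, 2, 6, 7, 8, 10, 4] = (0 5 2 1)(4 9 10)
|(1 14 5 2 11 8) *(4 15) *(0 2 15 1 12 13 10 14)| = 12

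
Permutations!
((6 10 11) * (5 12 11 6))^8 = (5 11 12)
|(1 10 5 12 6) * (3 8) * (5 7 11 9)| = 8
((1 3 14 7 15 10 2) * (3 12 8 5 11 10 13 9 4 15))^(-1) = ((1 12 8 5 11 10 2)(3 14 7)(4 15 13 9))^(-1) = (1 2 10 11 5 8 12)(3 7 14)(4 9 13 15)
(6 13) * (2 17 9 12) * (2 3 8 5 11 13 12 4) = [0, 1, 17, 8, 2, 11, 12, 7, 5, 4, 10, 13, 3, 6, 14, 15, 16, 9] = (2 17 9 4)(3 8 5 11 13 6 12)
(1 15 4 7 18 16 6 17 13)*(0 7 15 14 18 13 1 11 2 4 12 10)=(0 7 13 11 2 4 15 12 10)(1 14 18 16 6 17)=[7, 14, 4, 3, 15, 5, 17, 13, 8, 9, 0, 2, 10, 11, 18, 12, 6, 1, 16]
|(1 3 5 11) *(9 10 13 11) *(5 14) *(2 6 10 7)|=11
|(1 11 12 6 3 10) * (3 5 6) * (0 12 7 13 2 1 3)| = |(0 12)(1 11 7 13 2)(3 10)(5 6)| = 10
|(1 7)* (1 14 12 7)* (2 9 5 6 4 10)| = |(2 9 5 6 4 10)(7 14 12)| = 6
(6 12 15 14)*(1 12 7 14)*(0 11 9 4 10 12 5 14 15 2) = [11, 5, 0, 3, 10, 14, 7, 15, 8, 4, 12, 9, 2, 13, 6, 1] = (0 11 9 4 10 12 2)(1 5 14 6 7 15)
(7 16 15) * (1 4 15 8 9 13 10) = (1 4 15 7 16 8 9 13 10) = [0, 4, 2, 3, 15, 5, 6, 16, 9, 13, 1, 11, 12, 10, 14, 7, 8]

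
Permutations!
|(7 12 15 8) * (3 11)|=4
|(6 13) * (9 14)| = 2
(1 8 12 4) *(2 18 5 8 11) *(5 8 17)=[0, 11, 18, 3, 1, 17, 6, 7, 12, 9, 10, 2, 4, 13, 14, 15, 16, 5, 8]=(1 11 2 18 8 12 4)(5 17)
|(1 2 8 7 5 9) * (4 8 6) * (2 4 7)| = |(1 4 8 2 6 7 5 9)| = 8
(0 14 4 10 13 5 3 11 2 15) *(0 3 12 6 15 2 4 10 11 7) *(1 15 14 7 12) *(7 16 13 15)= (0 16 13 5 1 7)(3 12 6 14 10 15)(4 11)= [16, 7, 2, 12, 11, 1, 14, 0, 8, 9, 15, 4, 6, 5, 10, 3, 13]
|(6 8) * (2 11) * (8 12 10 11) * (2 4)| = |(2 8 6 12 10 11 4)| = 7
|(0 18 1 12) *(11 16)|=4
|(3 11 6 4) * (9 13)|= 4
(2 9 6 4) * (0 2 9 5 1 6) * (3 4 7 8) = (0 2 5 1 6 7 8 3 4 9) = [2, 6, 5, 4, 9, 1, 7, 8, 3, 0]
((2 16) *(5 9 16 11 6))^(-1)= (2 16 9 5 6 11)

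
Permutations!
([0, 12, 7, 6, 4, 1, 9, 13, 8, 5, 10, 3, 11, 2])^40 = [0, 9, 7, 12, 4, 6, 11, 13, 8, 3, 10, 1, 5, 2]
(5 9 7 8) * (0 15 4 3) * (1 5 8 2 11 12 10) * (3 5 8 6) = [15, 8, 11, 0, 5, 9, 3, 2, 6, 7, 1, 12, 10, 13, 14, 4] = (0 15 4 5 9 7 2 11 12 10 1 8 6 3)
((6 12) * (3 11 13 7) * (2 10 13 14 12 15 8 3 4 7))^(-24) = (3 6 11 15 14 8 12)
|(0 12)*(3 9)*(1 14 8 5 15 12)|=14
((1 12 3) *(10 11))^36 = (12)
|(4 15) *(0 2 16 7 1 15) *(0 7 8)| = |(0 2 16 8)(1 15 4 7)| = 4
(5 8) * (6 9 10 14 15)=[0, 1, 2, 3, 4, 8, 9, 7, 5, 10, 14, 11, 12, 13, 15, 6]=(5 8)(6 9 10 14 15)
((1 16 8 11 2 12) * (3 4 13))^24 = (16)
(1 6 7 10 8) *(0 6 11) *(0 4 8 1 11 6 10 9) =(0 10 1 6 7 9)(4 8 11) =[10, 6, 2, 3, 8, 5, 7, 9, 11, 0, 1, 4]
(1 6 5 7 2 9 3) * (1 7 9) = (1 6 5 9 3 7 2) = [0, 6, 1, 7, 4, 9, 5, 2, 8, 3]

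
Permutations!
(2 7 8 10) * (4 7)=(2 4 7 8 10)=[0, 1, 4, 3, 7, 5, 6, 8, 10, 9, 2]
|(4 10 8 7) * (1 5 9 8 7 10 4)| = |(1 5 9 8 10 7)| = 6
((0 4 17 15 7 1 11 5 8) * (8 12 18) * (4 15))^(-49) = ((0 15 7 1 11 5 12 18 8)(4 17))^(-49) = (0 5 15 12 7 18 1 8 11)(4 17)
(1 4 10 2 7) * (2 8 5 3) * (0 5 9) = (0 5 3 2 7 1 4 10 8 9) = [5, 4, 7, 2, 10, 3, 6, 1, 9, 0, 8]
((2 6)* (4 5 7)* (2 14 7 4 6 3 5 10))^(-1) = ((2 3 5 4 10)(6 14 7))^(-1) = (2 10 4 5 3)(6 7 14)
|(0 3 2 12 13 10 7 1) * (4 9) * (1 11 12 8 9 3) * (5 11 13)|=|(0 1)(2 8 9 4 3)(5 11 12)(7 13 10)|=30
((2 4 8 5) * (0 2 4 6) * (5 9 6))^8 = ((0 2 5 4 8 9 6))^8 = (0 2 5 4 8 9 6)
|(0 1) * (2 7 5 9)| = |(0 1)(2 7 5 9)| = 4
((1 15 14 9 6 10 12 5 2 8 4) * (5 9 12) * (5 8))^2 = (1 14 9 10 4 15 12 6 8)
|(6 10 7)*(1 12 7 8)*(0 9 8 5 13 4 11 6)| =|(0 9 8 1 12 7)(4 11 6 10 5 13)| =6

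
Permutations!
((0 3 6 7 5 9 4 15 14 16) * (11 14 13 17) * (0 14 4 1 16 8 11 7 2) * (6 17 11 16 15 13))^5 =(0 9)(1 3)(2 5)(4 11 13)(6 7)(8 14 16)(15 17)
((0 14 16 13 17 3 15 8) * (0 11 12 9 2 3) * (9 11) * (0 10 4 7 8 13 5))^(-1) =((0 14 16 5)(2 3 15 13 17 10 4 7 8 9)(11 12))^(-1) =(0 5 16 14)(2 9 8 7 4 10 17 13 15 3)(11 12)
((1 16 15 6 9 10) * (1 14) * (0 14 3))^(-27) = (16)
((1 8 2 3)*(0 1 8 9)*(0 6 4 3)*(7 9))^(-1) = ((0 1 7 9 6 4 3 8 2))^(-1) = (0 2 8 3 4 6 9 7 1)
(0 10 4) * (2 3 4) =[10, 1, 3, 4, 0, 5, 6, 7, 8, 9, 2] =(0 10 2 3 4)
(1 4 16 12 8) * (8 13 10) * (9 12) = (1 4 16 9 12 13 10 8) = [0, 4, 2, 3, 16, 5, 6, 7, 1, 12, 8, 11, 13, 10, 14, 15, 9]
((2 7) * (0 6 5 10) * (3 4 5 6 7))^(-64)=((0 7 2 3 4 5 10))^(-64)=(0 10 5 4 3 2 7)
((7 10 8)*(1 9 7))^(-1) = ((1 9 7 10 8))^(-1) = (1 8 10 7 9)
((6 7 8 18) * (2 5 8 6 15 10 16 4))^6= ((2 5 8 18 15 10 16 4)(6 7))^6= (2 16 15 8)(4 10 18 5)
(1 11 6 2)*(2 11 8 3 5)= (1 8 3 5 2)(6 11)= [0, 8, 1, 5, 4, 2, 11, 7, 3, 9, 10, 6]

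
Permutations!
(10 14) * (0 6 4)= (0 6 4)(10 14)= [6, 1, 2, 3, 0, 5, 4, 7, 8, 9, 14, 11, 12, 13, 10]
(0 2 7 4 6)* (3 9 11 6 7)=(0 2 3 9 11 6)(4 7)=[2, 1, 3, 9, 7, 5, 0, 4, 8, 11, 10, 6]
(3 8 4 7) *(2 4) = (2 4 7 3 8) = [0, 1, 4, 8, 7, 5, 6, 3, 2]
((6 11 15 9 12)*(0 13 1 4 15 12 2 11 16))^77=(16)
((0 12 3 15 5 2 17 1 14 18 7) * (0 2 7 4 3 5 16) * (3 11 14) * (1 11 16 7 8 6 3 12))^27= (0 11 3 1 14 15 12 18 7 5 4 2 8 16 17 6)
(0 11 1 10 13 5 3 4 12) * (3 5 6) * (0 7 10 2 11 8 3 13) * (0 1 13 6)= (0 8 3 4 12 7 10 1 2 11 13)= [8, 2, 11, 4, 12, 5, 6, 10, 3, 9, 1, 13, 7, 0]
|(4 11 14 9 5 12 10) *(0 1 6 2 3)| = 35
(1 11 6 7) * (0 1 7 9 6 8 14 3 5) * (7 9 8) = [1, 11, 2, 5, 4, 0, 8, 9, 14, 6, 10, 7, 12, 13, 3] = (0 1 11 7 9 6 8 14 3 5)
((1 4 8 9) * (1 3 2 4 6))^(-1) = (1 6)(2 3 9 8 4)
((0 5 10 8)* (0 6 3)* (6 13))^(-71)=((0 5 10 8 13 6 3))^(-71)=(0 3 6 13 8 10 5)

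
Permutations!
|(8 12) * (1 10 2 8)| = 5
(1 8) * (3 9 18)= (1 8)(3 9 18)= [0, 8, 2, 9, 4, 5, 6, 7, 1, 18, 10, 11, 12, 13, 14, 15, 16, 17, 3]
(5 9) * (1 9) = (1 9 5) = [0, 9, 2, 3, 4, 1, 6, 7, 8, 5]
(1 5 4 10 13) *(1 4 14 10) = (1 5 14 10 13 4) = [0, 5, 2, 3, 1, 14, 6, 7, 8, 9, 13, 11, 12, 4, 10]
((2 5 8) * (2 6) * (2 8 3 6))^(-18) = ((2 5 3 6 8))^(-18) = (2 3 8 5 6)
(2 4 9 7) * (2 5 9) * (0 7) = (0 7 5 9)(2 4) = [7, 1, 4, 3, 2, 9, 6, 5, 8, 0]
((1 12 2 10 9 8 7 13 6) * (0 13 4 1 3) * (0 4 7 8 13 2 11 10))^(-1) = ((0 2)(1 12 11 10 9 13 6 3 4))^(-1) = (0 2)(1 4 3 6 13 9 10 11 12)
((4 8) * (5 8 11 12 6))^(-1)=(4 8 5 6 12 11)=((4 11 12 6 5 8))^(-1)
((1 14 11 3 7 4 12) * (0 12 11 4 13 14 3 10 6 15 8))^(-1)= (0 8 15 6 10 11 4 14 13 7 3 1 12)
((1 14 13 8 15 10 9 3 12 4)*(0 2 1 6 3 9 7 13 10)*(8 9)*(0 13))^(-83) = ((0 2 1 14 10 7)(3 12 4 6)(8 15 13 9))^(-83) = (0 2 1 14 10 7)(3 12 4 6)(8 15 13 9)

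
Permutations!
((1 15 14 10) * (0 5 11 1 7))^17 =((0 5 11 1 15 14 10 7))^17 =(0 5 11 1 15 14 10 7)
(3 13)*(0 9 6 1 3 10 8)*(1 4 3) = (0 9 6 4 3 13 10 8) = [9, 1, 2, 13, 3, 5, 4, 7, 0, 6, 8, 11, 12, 10]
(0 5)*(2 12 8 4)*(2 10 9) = (0 5)(2 12 8 4 10 9) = [5, 1, 12, 3, 10, 0, 6, 7, 4, 2, 9, 11, 8]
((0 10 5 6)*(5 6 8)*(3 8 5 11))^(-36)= (11)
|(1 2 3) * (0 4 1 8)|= |(0 4 1 2 3 8)|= 6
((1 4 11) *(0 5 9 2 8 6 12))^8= (0 5 9 2 8 6 12)(1 11 4)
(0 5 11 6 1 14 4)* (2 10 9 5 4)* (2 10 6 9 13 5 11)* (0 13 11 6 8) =(0 4 13 5 2 8)(1 14 10 11 9 6) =[4, 14, 8, 3, 13, 2, 1, 7, 0, 6, 11, 9, 12, 5, 10]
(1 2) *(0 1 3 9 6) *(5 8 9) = [1, 2, 3, 5, 4, 8, 0, 7, 9, 6] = (0 1 2 3 5 8 9 6)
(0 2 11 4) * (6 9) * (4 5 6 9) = (0 2 11 5 6 4) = [2, 1, 11, 3, 0, 6, 4, 7, 8, 9, 10, 5]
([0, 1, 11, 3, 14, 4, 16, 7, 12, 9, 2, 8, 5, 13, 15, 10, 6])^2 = [0, 1, 8, 3, 15, 14, 6, 7, 5, 9, 11, 12, 4, 13, 10, 2, 16]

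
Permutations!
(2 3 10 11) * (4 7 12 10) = [0, 1, 3, 4, 7, 5, 6, 12, 8, 9, 11, 2, 10] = (2 3 4 7 12 10 11)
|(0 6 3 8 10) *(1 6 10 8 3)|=2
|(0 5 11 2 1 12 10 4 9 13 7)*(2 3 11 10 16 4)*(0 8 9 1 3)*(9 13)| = 12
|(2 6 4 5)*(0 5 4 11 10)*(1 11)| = |(0 5 2 6 1 11 10)| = 7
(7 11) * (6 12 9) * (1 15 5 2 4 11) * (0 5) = (0 5 2 4 11 7 1 15)(6 12 9) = [5, 15, 4, 3, 11, 2, 12, 1, 8, 6, 10, 7, 9, 13, 14, 0]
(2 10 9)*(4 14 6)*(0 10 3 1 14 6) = (0 10 9 2 3 1 14)(4 6) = [10, 14, 3, 1, 6, 5, 4, 7, 8, 2, 9, 11, 12, 13, 0]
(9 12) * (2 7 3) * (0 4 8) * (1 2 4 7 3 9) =(0 7 9 12 1 2 3 4 8) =[7, 2, 3, 4, 8, 5, 6, 9, 0, 12, 10, 11, 1]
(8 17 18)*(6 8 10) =[0, 1, 2, 3, 4, 5, 8, 7, 17, 9, 6, 11, 12, 13, 14, 15, 16, 18, 10] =(6 8 17 18 10)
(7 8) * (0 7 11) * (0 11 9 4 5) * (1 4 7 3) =(11)(0 3 1 4 5)(7 8 9) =[3, 4, 2, 1, 5, 0, 6, 8, 9, 7, 10, 11]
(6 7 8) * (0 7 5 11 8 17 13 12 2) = (0 7 17 13 12 2)(5 11 8 6) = [7, 1, 0, 3, 4, 11, 5, 17, 6, 9, 10, 8, 2, 12, 14, 15, 16, 13]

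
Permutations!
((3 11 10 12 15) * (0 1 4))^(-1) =((0 1 4)(3 11 10 12 15))^(-1) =(0 4 1)(3 15 12 10 11)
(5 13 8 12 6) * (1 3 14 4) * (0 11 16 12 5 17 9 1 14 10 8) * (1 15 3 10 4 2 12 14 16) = [11, 10, 12, 4, 16, 13, 17, 7, 5, 15, 8, 1, 6, 0, 2, 3, 14, 9] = (0 11 1 10 8 5 13)(2 12 6 17 9 15 3 4 16 14)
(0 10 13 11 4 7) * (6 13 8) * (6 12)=(0 10 8 12 6 13 11 4 7)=[10, 1, 2, 3, 7, 5, 13, 0, 12, 9, 8, 4, 6, 11]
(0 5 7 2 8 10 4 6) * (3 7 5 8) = (0 8 10 4 6)(2 3 7) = [8, 1, 3, 7, 6, 5, 0, 2, 10, 9, 4]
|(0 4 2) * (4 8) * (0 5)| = |(0 8 4 2 5)| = 5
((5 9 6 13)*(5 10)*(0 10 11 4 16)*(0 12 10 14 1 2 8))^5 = ((0 14 1 2 8)(4 16 12 10 5 9 6 13 11))^5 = (4 9 16 6 12 13 10 11 5)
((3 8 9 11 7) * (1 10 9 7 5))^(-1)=((1 10 9 11 5)(3 8 7))^(-1)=(1 5 11 9 10)(3 7 8)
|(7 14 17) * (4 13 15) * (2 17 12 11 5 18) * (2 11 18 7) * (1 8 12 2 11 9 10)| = |(1 8 12 18 9 10)(2 17 11 5 7 14)(4 13 15)| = 6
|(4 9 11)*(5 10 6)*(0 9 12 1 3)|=|(0 9 11 4 12 1 3)(5 10 6)|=21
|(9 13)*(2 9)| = 3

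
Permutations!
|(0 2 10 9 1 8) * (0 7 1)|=|(0 2 10 9)(1 8 7)|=12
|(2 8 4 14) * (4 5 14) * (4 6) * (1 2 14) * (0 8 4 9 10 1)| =6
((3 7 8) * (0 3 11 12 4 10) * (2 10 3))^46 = ((0 2 10)(3 7 8 11 12 4))^46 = (0 2 10)(3 12 8)(4 11 7)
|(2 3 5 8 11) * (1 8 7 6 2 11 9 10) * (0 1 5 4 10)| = 28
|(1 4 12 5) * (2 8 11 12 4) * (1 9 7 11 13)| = |(1 2 8 13)(5 9 7 11 12)| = 20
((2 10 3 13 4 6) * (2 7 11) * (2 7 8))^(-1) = (2 8 6 4 13 3 10)(7 11)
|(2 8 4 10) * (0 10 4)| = 4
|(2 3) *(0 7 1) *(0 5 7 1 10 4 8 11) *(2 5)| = 10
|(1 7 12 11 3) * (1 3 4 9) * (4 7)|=3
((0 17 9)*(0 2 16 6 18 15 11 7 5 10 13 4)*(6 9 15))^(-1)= ((0 17 15 11 7 5 10 13 4)(2 16 9)(6 18))^(-1)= (0 4 13 10 5 7 11 15 17)(2 9 16)(6 18)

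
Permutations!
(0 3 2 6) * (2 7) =(0 3 7 2 6) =[3, 1, 6, 7, 4, 5, 0, 2]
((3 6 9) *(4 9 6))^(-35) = (3 4 9)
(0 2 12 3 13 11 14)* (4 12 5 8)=(0 2 5 8 4 12 3 13 11 14)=[2, 1, 5, 13, 12, 8, 6, 7, 4, 9, 10, 14, 3, 11, 0]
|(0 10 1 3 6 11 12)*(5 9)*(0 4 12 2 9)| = 18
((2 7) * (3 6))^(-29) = ((2 7)(3 6))^(-29) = (2 7)(3 6)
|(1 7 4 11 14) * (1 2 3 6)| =|(1 7 4 11 14 2 3 6)| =8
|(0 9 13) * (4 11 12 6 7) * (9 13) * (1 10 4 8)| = |(0 13)(1 10 4 11 12 6 7 8)| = 8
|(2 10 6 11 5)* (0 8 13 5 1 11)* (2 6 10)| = 10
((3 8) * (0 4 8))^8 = (8)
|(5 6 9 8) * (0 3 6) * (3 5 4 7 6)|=10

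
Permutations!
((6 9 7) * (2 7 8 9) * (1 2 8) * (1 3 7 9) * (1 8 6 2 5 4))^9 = (2 9 3 7)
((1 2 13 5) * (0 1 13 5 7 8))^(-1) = (0 8 7 13 5 2 1)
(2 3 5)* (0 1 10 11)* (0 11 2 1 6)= [6, 10, 3, 5, 4, 1, 0, 7, 8, 9, 2, 11]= (11)(0 6)(1 10 2 3 5)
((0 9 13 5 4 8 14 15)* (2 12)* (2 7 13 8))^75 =((0 9 8 14 15)(2 12 7 13 5 4))^75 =(15)(2 13)(4 7)(5 12)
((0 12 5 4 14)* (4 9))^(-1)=((0 12 5 9 4 14))^(-1)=(0 14 4 9 5 12)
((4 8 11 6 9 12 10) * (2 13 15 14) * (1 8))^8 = (15) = ((1 8 11 6 9 12 10 4)(2 13 15 14))^8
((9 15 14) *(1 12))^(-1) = (1 12)(9 14 15)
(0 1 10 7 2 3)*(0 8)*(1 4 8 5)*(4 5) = (0 5 1 10 7 2 3 4 8) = [5, 10, 3, 4, 8, 1, 6, 2, 0, 9, 7]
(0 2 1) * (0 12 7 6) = (0 2 1 12 7 6) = [2, 12, 1, 3, 4, 5, 0, 6, 8, 9, 10, 11, 7]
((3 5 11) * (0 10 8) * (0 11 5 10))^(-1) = ((3 10 8 11))^(-1) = (3 11 8 10)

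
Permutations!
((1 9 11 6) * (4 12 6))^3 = ((1 9 11 4 12 6))^3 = (1 4)(6 11)(9 12)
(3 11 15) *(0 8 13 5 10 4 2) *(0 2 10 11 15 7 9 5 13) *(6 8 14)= (0 14 6 8)(3 15)(4 10)(5 11 7 9)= [14, 1, 2, 15, 10, 11, 8, 9, 0, 5, 4, 7, 12, 13, 6, 3]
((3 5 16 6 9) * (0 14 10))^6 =(3 5 16 6 9)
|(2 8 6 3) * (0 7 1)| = 12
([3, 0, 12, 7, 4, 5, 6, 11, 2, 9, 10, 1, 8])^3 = [11, 7, 2, 1, 4, 5, 6, 0, 8, 9, 10, 3, 12]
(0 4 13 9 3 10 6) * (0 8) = (0 4 13 9 3 10 6 8) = [4, 1, 2, 10, 13, 5, 8, 7, 0, 3, 6, 11, 12, 9]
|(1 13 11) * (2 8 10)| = |(1 13 11)(2 8 10)| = 3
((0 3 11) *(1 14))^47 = (0 11 3)(1 14)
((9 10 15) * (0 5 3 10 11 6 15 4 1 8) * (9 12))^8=((0 5 3 10 4 1 8)(6 15 12 9 11))^8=(0 5 3 10 4 1 8)(6 9 15 11 12)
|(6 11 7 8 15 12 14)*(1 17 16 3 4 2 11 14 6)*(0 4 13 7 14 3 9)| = 63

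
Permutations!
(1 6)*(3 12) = [0, 6, 2, 12, 4, 5, 1, 7, 8, 9, 10, 11, 3] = (1 6)(3 12)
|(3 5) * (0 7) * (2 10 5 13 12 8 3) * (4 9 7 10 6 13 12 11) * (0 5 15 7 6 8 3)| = 70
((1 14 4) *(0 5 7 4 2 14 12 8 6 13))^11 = ((0 5 7 4 1 12 8 6 13)(2 14))^11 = (0 7 1 8 13 5 4 12 6)(2 14)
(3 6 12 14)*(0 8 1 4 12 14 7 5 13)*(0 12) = (0 8 1 4)(3 6 14)(5 13 12 7) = [8, 4, 2, 6, 0, 13, 14, 5, 1, 9, 10, 11, 7, 12, 3]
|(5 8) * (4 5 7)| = |(4 5 8 7)| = 4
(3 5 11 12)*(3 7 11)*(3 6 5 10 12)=(3 10 12 7 11)(5 6)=[0, 1, 2, 10, 4, 6, 5, 11, 8, 9, 12, 3, 7]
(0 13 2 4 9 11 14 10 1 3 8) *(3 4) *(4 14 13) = [4, 14, 3, 8, 9, 5, 6, 7, 0, 11, 1, 13, 12, 2, 10] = (0 4 9 11 13 2 3 8)(1 14 10)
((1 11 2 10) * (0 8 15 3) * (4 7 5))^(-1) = ((0 8 15 3)(1 11 2 10)(4 7 5))^(-1) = (0 3 15 8)(1 10 2 11)(4 5 7)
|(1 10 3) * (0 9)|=6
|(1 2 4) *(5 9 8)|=3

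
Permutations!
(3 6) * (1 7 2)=(1 7 2)(3 6)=[0, 7, 1, 6, 4, 5, 3, 2]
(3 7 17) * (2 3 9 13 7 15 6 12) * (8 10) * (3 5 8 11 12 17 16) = (2 5 8 10 11 12)(3 15 6 17 9 13 7 16) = [0, 1, 5, 15, 4, 8, 17, 16, 10, 13, 11, 12, 2, 7, 14, 6, 3, 9]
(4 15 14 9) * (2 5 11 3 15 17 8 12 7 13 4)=(2 5 11 3 15 14 9)(4 17 8 12 7 13)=[0, 1, 5, 15, 17, 11, 6, 13, 12, 2, 10, 3, 7, 4, 9, 14, 16, 8]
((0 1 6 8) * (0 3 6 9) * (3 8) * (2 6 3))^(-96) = ((0 1 9)(2 6))^(-96) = (9)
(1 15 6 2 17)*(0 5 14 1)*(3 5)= (0 3 5 14 1 15 6 2 17)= [3, 15, 17, 5, 4, 14, 2, 7, 8, 9, 10, 11, 12, 13, 1, 6, 16, 0]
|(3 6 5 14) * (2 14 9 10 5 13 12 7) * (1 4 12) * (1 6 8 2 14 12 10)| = 30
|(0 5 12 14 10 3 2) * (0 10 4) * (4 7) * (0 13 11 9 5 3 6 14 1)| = 14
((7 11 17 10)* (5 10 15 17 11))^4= (17)(5 10 7)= ((5 10 7)(15 17))^4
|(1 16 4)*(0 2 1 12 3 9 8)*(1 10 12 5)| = |(0 2 10 12 3 9 8)(1 16 4 5)| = 28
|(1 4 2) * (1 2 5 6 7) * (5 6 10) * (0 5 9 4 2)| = 9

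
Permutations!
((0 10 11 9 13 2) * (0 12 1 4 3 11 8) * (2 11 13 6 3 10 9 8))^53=(0 13 9 11 6 8 3)(1 2 4 12 10)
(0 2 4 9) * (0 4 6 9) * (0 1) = (0 2 6 9 4 1) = [2, 0, 6, 3, 1, 5, 9, 7, 8, 4]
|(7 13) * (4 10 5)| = 6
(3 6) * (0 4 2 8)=(0 4 2 8)(3 6)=[4, 1, 8, 6, 2, 5, 3, 7, 0]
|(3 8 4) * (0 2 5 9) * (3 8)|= 4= |(0 2 5 9)(4 8)|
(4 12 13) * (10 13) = [0, 1, 2, 3, 12, 5, 6, 7, 8, 9, 13, 11, 10, 4] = (4 12 10 13)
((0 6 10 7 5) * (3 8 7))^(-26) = ((0 6 10 3 8 7 5))^(-26) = (0 10 8 5 6 3 7)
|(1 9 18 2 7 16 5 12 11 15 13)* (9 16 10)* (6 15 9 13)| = 22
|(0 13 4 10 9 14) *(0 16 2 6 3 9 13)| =6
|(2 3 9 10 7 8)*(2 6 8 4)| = |(2 3 9 10 7 4)(6 8)| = 6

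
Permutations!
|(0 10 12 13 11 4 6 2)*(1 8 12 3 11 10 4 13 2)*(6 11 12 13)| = |(0 4 11 6 1 8 13 10 3 12 2)| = 11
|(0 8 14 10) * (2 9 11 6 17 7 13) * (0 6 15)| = 12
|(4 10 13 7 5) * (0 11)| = |(0 11)(4 10 13 7 5)| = 10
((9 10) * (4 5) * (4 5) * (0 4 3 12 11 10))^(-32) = (0 12 9 3 10 4 11)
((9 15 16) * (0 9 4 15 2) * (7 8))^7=((0 9 2)(4 15 16)(7 8))^7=(0 9 2)(4 15 16)(7 8)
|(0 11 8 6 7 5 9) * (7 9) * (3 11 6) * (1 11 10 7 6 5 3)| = |(0 5 6 9)(1 11 8)(3 10 7)| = 12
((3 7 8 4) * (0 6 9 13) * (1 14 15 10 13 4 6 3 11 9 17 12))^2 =((0 3 7 8 6 17 12 1 14 15 10 13)(4 11 9))^2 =(0 7 6 12 14 10)(1 15 13 3 8 17)(4 9 11)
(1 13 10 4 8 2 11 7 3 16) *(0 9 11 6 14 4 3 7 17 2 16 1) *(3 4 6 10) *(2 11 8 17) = (0 9 8 16)(1 13 3)(2 10 4 17 11)(6 14) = [9, 13, 10, 1, 17, 5, 14, 7, 16, 8, 4, 2, 12, 3, 6, 15, 0, 11]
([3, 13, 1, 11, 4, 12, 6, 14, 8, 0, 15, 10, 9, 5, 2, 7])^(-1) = (0 9 12 5 13 1 2 14 7 15 10 11 3)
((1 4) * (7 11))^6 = ((1 4)(7 11))^6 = (11)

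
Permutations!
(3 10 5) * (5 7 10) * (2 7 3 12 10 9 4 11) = (2 7 9 4 11)(3 5 12 10) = [0, 1, 7, 5, 11, 12, 6, 9, 8, 4, 3, 2, 10]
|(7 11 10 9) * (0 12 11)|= 6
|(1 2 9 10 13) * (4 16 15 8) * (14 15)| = |(1 2 9 10 13)(4 16 14 15 8)| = 5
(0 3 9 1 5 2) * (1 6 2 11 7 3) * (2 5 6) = (0 1 6 5 11 7 3 9 2) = [1, 6, 0, 9, 4, 11, 5, 3, 8, 2, 10, 7]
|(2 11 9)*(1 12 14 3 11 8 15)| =9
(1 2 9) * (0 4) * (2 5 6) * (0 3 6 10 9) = (0 4 3 6 2)(1 5 10 9) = [4, 5, 0, 6, 3, 10, 2, 7, 8, 1, 9]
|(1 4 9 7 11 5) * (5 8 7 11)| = 7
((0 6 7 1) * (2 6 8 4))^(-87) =(0 6 8 7 4 1 2)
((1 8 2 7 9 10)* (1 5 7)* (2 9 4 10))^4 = (10)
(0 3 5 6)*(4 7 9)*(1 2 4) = (0 3 5 6)(1 2 4 7 9) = [3, 2, 4, 5, 7, 6, 0, 9, 8, 1]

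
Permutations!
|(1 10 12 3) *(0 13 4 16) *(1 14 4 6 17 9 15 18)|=14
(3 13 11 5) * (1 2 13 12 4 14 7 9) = (1 2 13 11 5 3 12 4 14 7 9) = [0, 2, 13, 12, 14, 3, 6, 9, 8, 1, 10, 5, 4, 11, 7]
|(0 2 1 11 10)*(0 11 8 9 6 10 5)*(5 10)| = |(0 2 1 8 9 6 5)(10 11)| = 14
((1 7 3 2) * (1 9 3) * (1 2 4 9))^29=((1 7 2)(3 4 9))^29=(1 2 7)(3 9 4)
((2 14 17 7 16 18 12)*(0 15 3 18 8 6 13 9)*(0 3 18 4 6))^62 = ((0 15 18 12 2 14 17 7 16 8)(3 4 6 13 9))^62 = (0 18 2 17 16)(3 6 9 4 13)(7 8 15 12 14)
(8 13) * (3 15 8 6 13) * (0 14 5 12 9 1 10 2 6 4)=(0 14 5 12 9 1 10 2 6 13 4)(3 15 8)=[14, 10, 6, 15, 0, 12, 13, 7, 3, 1, 2, 11, 9, 4, 5, 8]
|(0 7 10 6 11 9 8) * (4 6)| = 8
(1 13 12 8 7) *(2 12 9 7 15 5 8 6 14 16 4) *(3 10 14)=(1 13 9 7)(2 12 6 3 10 14 16 4)(5 8 15)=[0, 13, 12, 10, 2, 8, 3, 1, 15, 7, 14, 11, 6, 9, 16, 5, 4]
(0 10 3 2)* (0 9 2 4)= [10, 1, 9, 4, 0, 5, 6, 7, 8, 2, 3]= (0 10 3 4)(2 9)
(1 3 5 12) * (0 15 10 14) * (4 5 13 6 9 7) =(0 15 10 14)(1 3 13 6 9 7 4 5 12) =[15, 3, 2, 13, 5, 12, 9, 4, 8, 7, 14, 11, 1, 6, 0, 10]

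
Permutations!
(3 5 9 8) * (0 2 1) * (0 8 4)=[2, 8, 1, 5, 0, 9, 6, 7, 3, 4]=(0 2 1 8 3 5 9 4)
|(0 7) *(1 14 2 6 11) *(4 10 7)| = 20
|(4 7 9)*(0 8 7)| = 5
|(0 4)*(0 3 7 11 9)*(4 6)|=7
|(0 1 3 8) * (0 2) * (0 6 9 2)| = 12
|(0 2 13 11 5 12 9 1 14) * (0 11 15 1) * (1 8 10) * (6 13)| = |(0 2 6 13 15 8 10 1 14 11 5 12 9)| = 13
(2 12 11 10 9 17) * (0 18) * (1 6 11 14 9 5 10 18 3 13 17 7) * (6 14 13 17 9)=(0 3 17 2 12 13 9 7 1 14 6 11 18)(5 10)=[3, 14, 12, 17, 4, 10, 11, 1, 8, 7, 5, 18, 13, 9, 6, 15, 16, 2, 0]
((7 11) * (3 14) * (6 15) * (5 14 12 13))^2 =((3 12 13 5 14)(6 15)(7 11))^2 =(15)(3 13 14 12 5)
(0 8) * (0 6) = (0 8 6) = [8, 1, 2, 3, 4, 5, 0, 7, 6]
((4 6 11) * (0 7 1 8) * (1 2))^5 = ((0 7 2 1 8)(4 6 11))^5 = (4 11 6)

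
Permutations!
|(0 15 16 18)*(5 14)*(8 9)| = 4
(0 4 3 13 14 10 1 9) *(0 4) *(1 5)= (1 9 4 3 13 14 10 5)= [0, 9, 2, 13, 3, 1, 6, 7, 8, 4, 5, 11, 12, 14, 10]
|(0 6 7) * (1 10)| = 6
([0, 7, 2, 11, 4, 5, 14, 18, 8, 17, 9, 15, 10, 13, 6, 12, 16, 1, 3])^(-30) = [0, 1, 2, 3, 4, 5, 6, 7, 8, 9, 10, 11, 12, 13, 14, 15, 16, 17, 18]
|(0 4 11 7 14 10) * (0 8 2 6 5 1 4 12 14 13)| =|(0 12 14 10 8 2 6 5 1 4 11 7 13)| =13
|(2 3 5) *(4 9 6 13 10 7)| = |(2 3 5)(4 9 6 13 10 7)| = 6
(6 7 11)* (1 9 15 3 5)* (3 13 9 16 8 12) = (1 16 8 12 3 5)(6 7 11)(9 15 13) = [0, 16, 2, 5, 4, 1, 7, 11, 12, 15, 10, 6, 3, 9, 14, 13, 8]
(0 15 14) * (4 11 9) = [15, 1, 2, 3, 11, 5, 6, 7, 8, 4, 10, 9, 12, 13, 0, 14] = (0 15 14)(4 11 9)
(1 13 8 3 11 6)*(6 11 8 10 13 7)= (1 7 6)(3 8)(10 13)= [0, 7, 2, 8, 4, 5, 1, 6, 3, 9, 13, 11, 12, 10]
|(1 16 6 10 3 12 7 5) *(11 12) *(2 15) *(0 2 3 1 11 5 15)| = |(0 2)(1 16 6 10)(3 5 11 12 7 15)| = 12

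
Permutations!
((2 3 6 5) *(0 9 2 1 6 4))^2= (0 2 4 9 3)(1 5 6)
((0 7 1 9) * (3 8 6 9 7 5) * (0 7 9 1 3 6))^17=((0 5 6 1 9 7 3 8))^17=(0 5 6 1 9 7 3 8)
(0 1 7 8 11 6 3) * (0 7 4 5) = [1, 4, 2, 7, 5, 0, 3, 8, 11, 9, 10, 6] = (0 1 4 5)(3 7 8 11 6)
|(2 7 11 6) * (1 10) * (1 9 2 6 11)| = 5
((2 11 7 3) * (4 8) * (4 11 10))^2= (2 4 11 3 10 8 7)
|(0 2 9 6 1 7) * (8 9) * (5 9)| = |(0 2 8 5 9 6 1 7)| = 8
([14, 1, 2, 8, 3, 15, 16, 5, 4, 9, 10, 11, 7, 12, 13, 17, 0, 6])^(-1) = [16, 1, 2, 4, 8, 7, 17, 12, 3, 9, 10, 11, 13, 14, 0, 5, 6, 15]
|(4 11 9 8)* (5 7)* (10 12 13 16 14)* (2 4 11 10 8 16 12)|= 30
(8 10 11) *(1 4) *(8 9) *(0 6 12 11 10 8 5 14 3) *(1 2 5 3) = (0 6 12 11 9 3)(1 4 2 5 14) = [6, 4, 5, 0, 2, 14, 12, 7, 8, 3, 10, 9, 11, 13, 1]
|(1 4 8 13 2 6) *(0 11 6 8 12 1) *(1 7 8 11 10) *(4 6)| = 28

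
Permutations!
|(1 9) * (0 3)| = 2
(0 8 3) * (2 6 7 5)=[8, 1, 6, 0, 4, 2, 7, 5, 3]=(0 8 3)(2 6 7 5)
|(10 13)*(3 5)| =2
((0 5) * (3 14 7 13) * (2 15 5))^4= (15)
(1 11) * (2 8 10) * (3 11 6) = (1 6 3 11)(2 8 10) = [0, 6, 8, 11, 4, 5, 3, 7, 10, 9, 2, 1]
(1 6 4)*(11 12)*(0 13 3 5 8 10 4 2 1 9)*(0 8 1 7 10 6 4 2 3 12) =(0 13 12 11)(1 4 9 8 6 3 5)(2 7 10) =[13, 4, 7, 5, 9, 1, 3, 10, 6, 8, 2, 0, 11, 12]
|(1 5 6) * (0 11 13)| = 3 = |(0 11 13)(1 5 6)|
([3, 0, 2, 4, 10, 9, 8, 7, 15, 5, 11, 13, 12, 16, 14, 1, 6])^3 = [10, 4, 2, 11, 13, 9, 1, 7, 0, 5, 16, 6, 12, 8, 14, 3, 15]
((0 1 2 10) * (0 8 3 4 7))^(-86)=((0 1 2 10 8 3 4 7))^(-86)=(0 2 8 4)(1 10 3 7)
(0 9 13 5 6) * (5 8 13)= (0 9 5 6)(8 13)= [9, 1, 2, 3, 4, 6, 0, 7, 13, 5, 10, 11, 12, 8]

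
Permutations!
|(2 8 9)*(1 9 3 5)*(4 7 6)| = 6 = |(1 9 2 8 3 5)(4 7 6)|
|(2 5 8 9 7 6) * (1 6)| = 7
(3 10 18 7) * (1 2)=(1 2)(3 10 18 7)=[0, 2, 1, 10, 4, 5, 6, 3, 8, 9, 18, 11, 12, 13, 14, 15, 16, 17, 7]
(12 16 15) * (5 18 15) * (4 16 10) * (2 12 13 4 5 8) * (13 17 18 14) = [0, 1, 12, 3, 16, 14, 6, 7, 2, 9, 5, 11, 10, 4, 13, 17, 8, 18, 15] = (2 12 10 5 14 13 4 16 8)(15 17 18)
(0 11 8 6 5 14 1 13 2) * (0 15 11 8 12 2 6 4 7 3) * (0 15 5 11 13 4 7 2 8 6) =(0 6 11 12 8 7 3 15 13)(1 4 2 5 14) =[6, 4, 5, 15, 2, 14, 11, 3, 7, 9, 10, 12, 8, 0, 1, 13]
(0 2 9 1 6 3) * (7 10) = (0 2 9 1 6 3)(7 10) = [2, 6, 9, 0, 4, 5, 3, 10, 8, 1, 7]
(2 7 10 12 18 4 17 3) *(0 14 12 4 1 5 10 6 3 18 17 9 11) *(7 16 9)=[14, 5, 16, 2, 7, 10, 3, 6, 8, 11, 4, 0, 17, 13, 12, 15, 9, 18, 1]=(0 14 12 17 18 1 5 10 4 7 6 3 2 16 9 11)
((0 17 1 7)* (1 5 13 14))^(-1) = (0 7 1 14 13 5 17)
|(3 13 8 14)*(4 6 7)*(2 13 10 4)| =9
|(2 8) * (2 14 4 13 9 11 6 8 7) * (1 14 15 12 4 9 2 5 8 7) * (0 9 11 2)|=14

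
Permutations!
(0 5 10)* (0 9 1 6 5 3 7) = (0 3 7)(1 6 5 10 9) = [3, 6, 2, 7, 4, 10, 5, 0, 8, 1, 9]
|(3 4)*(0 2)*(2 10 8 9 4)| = 7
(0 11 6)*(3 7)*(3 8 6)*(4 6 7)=(0 11 3 4 6)(7 8)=[11, 1, 2, 4, 6, 5, 0, 8, 7, 9, 10, 3]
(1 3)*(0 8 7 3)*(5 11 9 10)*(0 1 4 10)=[8, 1, 2, 4, 10, 11, 6, 3, 7, 0, 5, 9]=(0 8 7 3 4 10 5 11 9)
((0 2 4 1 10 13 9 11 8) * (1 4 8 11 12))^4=(0 2 8)(1 12 9 13 10)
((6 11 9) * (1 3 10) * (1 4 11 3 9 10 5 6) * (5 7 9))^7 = ((1 5 6 3 7 9)(4 11 10))^7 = (1 5 6 3 7 9)(4 11 10)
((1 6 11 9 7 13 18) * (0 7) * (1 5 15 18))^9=((0 7 13 1 6 11 9)(5 15 18))^9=(18)(0 13 6 9 7 1 11)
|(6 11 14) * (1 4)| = 6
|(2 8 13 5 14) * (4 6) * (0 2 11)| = 14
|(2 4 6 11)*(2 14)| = |(2 4 6 11 14)| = 5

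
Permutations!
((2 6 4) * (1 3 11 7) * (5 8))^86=(1 11)(2 4 6)(3 7)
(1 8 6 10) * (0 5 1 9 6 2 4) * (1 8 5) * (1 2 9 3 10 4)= (0 2 1 5 8 9 6 4)(3 10)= [2, 5, 1, 10, 0, 8, 4, 7, 9, 6, 3]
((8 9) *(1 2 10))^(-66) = (10)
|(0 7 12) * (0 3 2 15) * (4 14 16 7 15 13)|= |(0 15)(2 13 4 14 16 7 12 3)|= 8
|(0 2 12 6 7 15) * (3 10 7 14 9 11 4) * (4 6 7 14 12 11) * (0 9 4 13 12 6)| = 60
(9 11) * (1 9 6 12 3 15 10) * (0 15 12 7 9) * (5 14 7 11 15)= (0 5 14 7 9 15 10 1)(3 12)(6 11)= [5, 0, 2, 12, 4, 14, 11, 9, 8, 15, 1, 6, 3, 13, 7, 10]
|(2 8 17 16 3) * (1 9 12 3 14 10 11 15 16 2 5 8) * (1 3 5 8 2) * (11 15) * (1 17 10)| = 11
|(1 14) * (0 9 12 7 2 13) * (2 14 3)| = |(0 9 12 7 14 1 3 2 13)| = 9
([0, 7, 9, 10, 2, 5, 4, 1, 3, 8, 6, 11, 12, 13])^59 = (13)(1 7)(2 3 4 8 6 9 10)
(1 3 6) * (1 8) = (1 3 6 8) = [0, 3, 2, 6, 4, 5, 8, 7, 1]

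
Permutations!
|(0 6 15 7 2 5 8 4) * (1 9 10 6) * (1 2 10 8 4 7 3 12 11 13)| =44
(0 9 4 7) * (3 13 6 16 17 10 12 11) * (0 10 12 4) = (0 9)(3 13 6 16 17 12 11)(4 7 10) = [9, 1, 2, 13, 7, 5, 16, 10, 8, 0, 4, 3, 11, 6, 14, 15, 17, 12]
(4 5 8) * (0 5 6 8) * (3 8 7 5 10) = (0 10 3 8 4 6 7 5) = [10, 1, 2, 8, 6, 0, 7, 5, 4, 9, 3]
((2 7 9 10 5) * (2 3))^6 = (10)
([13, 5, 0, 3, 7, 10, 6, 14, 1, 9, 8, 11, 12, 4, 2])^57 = [7, 5, 4, 3, 2, 10, 6, 0, 1, 9, 8, 11, 12, 14, 13]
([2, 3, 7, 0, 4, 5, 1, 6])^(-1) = (0 3 1 6 7 2)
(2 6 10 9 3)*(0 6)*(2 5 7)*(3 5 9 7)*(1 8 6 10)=[10, 8, 0, 9, 4, 3, 1, 2, 6, 5, 7]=(0 10 7 2)(1 8 6)(3 9 5)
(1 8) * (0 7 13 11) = (0 7 13 11)(1 8) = [7, 8, 2, 3, 4, 5, 6, 13, 1, 9, 10, 0, 12, 11]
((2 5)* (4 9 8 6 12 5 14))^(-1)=(2 5 12 6 8 9 4 14)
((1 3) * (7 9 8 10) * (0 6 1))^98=((0 6 1 3)(7 9 8 10))^98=(0 1)(3 6)(7 8)(9 10)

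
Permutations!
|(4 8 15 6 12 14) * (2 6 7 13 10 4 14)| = 6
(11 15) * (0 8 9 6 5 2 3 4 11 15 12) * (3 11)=(15)(0 8 9 6 5 2 11 12)(3 4)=[8, 1, 11, 4, 3, 2, 5, 7, 9, 6, 10, 12, 0, 13, 14, 15]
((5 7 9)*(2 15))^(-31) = (2 15)(5 9 7) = ((2 15)(5 7 9))^(-31)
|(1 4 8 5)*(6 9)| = |(1 4 8 5)(6 9)| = 4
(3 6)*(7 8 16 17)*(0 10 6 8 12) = [10, 1, 2, 8, 4, 5, 3, 12, 16, 9, 6, 11, 0, 13, 14, 15, 17, 7] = (0 10 6 3 8 16 17 7 12)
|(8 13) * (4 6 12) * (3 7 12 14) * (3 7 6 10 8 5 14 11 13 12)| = |(3 6 11 13 5 14 7)(4 10 8 12)| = 28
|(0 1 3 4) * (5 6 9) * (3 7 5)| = |(0 1 7 5 6 9 3 4)| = 8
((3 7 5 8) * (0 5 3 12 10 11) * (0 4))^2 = ((0 5 8 12 10 11 4)(3 7))^2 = (0 8 10 4 5 12 11)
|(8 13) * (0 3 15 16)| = 4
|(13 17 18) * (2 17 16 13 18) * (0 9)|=2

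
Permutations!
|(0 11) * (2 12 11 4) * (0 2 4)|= 3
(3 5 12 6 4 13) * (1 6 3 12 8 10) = (1 6 4 13 12 3 5 8 10) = [0, 6, 2, 5, 13, 8, 4, 7, 10, 9, 1, 11, 3, 12]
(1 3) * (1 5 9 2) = (1 3 5 9 2) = [0, 3, 1, 5, 4, 9, 6, 7, 8, 2]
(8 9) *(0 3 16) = [3, 1, 2, 16, 4, 5, 6, 7, 9, 8, 10, 11, 12, 13, 14, 15, 0] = (0 3 16)(8 9)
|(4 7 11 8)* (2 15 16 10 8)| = |(2 15 16 10 8 4 7 11)| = 8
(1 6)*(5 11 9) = (1 6)(5 11 9) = [0, 6, 2, 3, 4, 11, 1, 7, 8, 5, 10, 9]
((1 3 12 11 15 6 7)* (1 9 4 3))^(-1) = ((3 12 11 15 6 7 9 4))^(-1) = (3 4 9 7 6 15 11 12)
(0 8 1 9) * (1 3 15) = (0 8 3 15 1 9) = [8, 9, 2, 15, 4, 5, 6, 7, 3, 0, 10, 11, 12, 13, 14, 1]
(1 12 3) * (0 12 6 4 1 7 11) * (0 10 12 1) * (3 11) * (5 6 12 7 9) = (0 1 12 11 10 7 3 9 5 6 4) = [1, 12, 2, 9, 0, 6, 4, 3, 8, 5, 7, 10, 11]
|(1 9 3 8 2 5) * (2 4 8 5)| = 4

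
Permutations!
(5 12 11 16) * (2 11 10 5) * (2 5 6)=(2 11 16 5 12 10 6)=[0, 1, 11, 3, 4, 12, 2, 7, 8, 9, 6, 16, 10, 13, 14, 15, 5]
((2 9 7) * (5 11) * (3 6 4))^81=(5 11)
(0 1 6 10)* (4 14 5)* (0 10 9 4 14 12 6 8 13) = [1, 8, 2, 3, 12, 14, 9, 7, 13, 4, 10, 11, 6, 0, 5] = (0 1 8 13)(4 12 6 9)(5 14)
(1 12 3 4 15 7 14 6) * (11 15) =(1 12 3 4 11 15 7 14 6) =[0, 12, 2, 4, 11, 5, 1, 14, 8, 9, 10, 15, 3, 13, 6, 7]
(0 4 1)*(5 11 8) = (0 4 1)(5 11 8) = [4, 0, 2, 3, 1, 11, 6, 7, 5, 9, 10, 8]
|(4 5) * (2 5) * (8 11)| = 6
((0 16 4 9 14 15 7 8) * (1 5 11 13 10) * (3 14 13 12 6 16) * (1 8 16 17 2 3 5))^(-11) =((0 5 11 12 6 17 2 3 14 15 7 16 4 9 13 10 8))^(-11) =(0 2 4 5 3 9 11 14 13 12 15 10 6 7 8 17 16)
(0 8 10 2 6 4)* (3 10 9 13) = (0 8 9 13 3 10 2 6 4) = [8, 1, 6, 10, 0, 5, 4, 7, 9, 13, 2, 11, 12, 3]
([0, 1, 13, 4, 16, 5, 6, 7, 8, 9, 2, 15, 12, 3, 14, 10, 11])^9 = (2 13 3 4 16 11 15 10)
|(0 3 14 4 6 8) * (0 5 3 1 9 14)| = 9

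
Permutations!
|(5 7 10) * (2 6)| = |(2 6)(5 7 10)| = 6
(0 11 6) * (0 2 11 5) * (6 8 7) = (0 5)(2 11 8 7 6) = [5, 1, 11, 3, 4, 0, 2, 6, 7, 9, 10, 8]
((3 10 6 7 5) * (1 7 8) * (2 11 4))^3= (11)(1 3 8 5 6 7 10)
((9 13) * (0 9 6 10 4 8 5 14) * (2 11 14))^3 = (0 6 8 11 9 10 5 14 13 4 2)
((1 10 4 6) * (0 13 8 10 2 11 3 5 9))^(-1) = (0 9 5 3 11 2 1 6 4 10 8 13)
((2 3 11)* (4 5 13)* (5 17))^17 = ((2 3 11)(4 17 5 13))^17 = (2 11 3)(4 17 5 13)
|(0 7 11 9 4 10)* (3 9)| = 7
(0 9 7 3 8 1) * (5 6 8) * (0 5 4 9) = (1 5 6 8)(3 4 9 7) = [0, 5, 2, 4, 9, 6, 8, 3, 1, 7]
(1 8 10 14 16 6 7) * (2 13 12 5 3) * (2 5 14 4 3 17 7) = (1 8 10 4 3 5 17 7)(2 13 12 14 16 6) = [0, 8, 13, 5, 3, 17, 2, 1, 10, 9, 4, 11, 14, 12, 16, 15, 6, 7]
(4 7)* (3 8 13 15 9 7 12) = (3 8 13 15 9 7 4 12) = [0, 1, 2, 8, 12, 5, 6, 4, 13, 7, 10, 11, 3, 15, 14, 9]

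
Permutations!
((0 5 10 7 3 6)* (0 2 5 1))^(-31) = (0 1)(2 6 3 7 10 5)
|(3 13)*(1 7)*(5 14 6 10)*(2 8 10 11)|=|(1 7)(2 8 10 5 14 6 11)(3 13)|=14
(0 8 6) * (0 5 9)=(0 8 6 5 9)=[8, 1, 2, 3, 4, 9, 5, 7, 6, 0]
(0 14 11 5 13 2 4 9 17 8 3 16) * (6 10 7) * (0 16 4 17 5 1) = [14, 0, 17, 4, 9, 13, 10, 6, 3, 5, 7, 1, 12, 2, 11, 15, 16, 8] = (0 14 11 1)(2 17 8 3 4 9 5 13)(6 10 7)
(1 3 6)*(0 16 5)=(0 16 5)(1 3 6)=[16, 3, 2, 6, 4, 0, 1, 7, 8, 9, 10, 11, 12, 13, 14, 15, 5]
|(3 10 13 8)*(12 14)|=|(3 10 13 8)(12 14)|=4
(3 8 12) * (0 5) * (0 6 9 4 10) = [5, 1, 2, 8, 10, 6, 9, 7, 12, 4, 0, 11, 3] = (0 5 6 9 4 10)(3 8 12)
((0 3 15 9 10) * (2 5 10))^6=(0 10 5 2 9 15 3)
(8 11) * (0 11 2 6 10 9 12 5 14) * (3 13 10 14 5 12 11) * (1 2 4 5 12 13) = [3, 2, 6, 1, 5, 12, 14, 7, 4, 11, 9, 8, 13, 10, 0] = (0 3 1 2 6 14)(4 5 12 13 10 9 11 8)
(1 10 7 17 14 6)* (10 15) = (1 15 10 7 17 14 6) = [0, 15, 2, 3, 4, 5, 1, 17, 8, 9, 7, 11, 12, 13, 6, 10, 16, 14]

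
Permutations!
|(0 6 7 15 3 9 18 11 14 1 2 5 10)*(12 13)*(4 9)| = |(0 6 7 15 3 4 9 18 11 14 1 2 5 10)(12 13)| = 14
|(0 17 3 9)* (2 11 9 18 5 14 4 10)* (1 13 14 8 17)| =|(0 1 13 14 4 10 2 11 9)(3 18 5 8 17)| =45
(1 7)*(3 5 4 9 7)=(1 3 5 4 9 7)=[0, 3, 2, 5, 9, 4, 6, 1, 8, 7]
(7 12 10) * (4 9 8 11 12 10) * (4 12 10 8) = [0, 1, 2, 3, 9, 5, 6, 8, 11, 4, 7, 10, 12] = (12)(4 9)(7 8 11 10)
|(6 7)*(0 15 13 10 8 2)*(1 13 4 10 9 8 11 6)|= |(0 15 4 10 11 6 7 1 13 9 8 2)|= 12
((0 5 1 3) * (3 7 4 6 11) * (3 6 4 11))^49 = (11)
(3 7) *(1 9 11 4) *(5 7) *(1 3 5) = (1 9 11 4 3)(5 7) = [0, 9, 2, 1, 3, 7, 6, 5, 8, 11, 10, 4]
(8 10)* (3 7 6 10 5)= (3 7 6 10 8 5)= [0, 1, 2, 7, 4, 3, 10, 6, 5, 9, 8]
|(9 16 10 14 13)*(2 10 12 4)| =8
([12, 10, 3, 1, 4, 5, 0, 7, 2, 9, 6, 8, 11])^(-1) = [6, 3, 8, 2, 4, 5, 10, 7, 11, 9, 1, 12, 0]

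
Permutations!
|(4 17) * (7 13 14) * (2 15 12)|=|(2 15 12)(4 17)(7 13 14)|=6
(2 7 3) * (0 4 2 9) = (0 4 2 7 3 9) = [4, 1, 7, 9, 2, 5, 6, 3, 8, 0]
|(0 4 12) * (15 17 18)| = |(0 4 12)(15 17 18)| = 3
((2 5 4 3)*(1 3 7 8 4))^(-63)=((1 3 2 5)(4 7 8))^(-63)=(8)(1 3 2 5)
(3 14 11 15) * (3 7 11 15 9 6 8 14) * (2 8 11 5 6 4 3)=(2 8 14 15 7 5 6 11 9 4 3)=[0, 1, 8, 2, 3, 6, 11, 5, 14, 4, 10, 9, 12, 13, 15, 7]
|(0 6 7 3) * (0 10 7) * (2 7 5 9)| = 6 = |(0 6)(2 7 3 10 5 9)|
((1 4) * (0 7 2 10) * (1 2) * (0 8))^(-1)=(0 8 10 2 4 1 7)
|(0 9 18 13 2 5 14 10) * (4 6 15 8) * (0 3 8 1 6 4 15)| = 13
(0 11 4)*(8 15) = (0 11 4)(8 15) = [11, 1, 2, 3, 0, 5, 6, 7, 15, 9, 10, 4, 12, 13, 14, 8]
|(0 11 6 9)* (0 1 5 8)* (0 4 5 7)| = |(0 11 6 9 1 7)(4 5 8)| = 6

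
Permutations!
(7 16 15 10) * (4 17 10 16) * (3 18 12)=(3 18 12)(4 17 10 7)(15 16)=[0, 1, 2, 18, 17, 5, 6, 4, 8, 9, 7, 11, 3, 13, 14, 16, 15, 10, 12]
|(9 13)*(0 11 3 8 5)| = 10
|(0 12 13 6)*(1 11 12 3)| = 7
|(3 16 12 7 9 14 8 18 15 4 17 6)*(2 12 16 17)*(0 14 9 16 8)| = 24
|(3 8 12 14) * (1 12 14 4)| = |(1 12 4)(3 8 14)| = 3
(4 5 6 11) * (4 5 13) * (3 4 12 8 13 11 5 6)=(3 4 11 6 5)(8 13 12)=[0, 1, 2, 4, 11, 3, 5, 7, 13, 9, 10, 6, 8, 12]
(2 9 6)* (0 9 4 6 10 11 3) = (0 9 10 11 3)(2 4 6) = [9, 1, 4, 0, 6, 5, 2, 7, 8, 10, 11, 3]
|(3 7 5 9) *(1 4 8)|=12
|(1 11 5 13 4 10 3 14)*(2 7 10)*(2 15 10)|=18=|(1 11 5 13 4 15 10 3 14)(2 7)|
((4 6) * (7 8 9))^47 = ((4 6)(7 8 9))^47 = (4 6)(7 9 8)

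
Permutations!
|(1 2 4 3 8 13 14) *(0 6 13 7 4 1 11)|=20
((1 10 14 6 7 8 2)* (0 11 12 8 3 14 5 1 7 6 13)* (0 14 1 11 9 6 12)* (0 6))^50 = (14)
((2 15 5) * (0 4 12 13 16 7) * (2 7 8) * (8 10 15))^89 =(0 7 5 15 10 16 13 12 4)(2 8)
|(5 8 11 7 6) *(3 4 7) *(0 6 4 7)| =|(0 6 5 8 11 3 7 4)| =8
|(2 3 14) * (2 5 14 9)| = 6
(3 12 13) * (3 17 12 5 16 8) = (3 5 16 8)(12 13 17) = [0, 1, 2, 5, 4, 16, 6, 7, 3, 9, 10, 11, 13, 17, 14, 15, 8, 12]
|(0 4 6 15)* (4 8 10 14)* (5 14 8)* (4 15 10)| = 4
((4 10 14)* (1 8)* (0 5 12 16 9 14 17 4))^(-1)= (0 14 9 16 12 5)(1 8)(4 17 10)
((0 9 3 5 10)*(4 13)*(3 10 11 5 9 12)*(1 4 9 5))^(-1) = (0 10 9 13 4 1 11 5 3 12)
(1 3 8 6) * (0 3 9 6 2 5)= (0 3 8 2 5)(1 9 6)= [3, 9, 5, 8, 4, 0, 1, 7, 2, 6]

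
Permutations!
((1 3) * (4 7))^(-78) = ((1 3)(4 7))^(-78) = (7)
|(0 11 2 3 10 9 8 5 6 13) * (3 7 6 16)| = |(0 11 2 7 6 13)(3 10 9 8 5 16)| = 6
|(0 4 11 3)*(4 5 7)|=6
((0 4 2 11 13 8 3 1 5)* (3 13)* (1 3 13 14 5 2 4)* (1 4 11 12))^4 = (0 8 4 14 11 5 13)(1 2 12)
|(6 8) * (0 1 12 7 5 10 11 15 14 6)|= 11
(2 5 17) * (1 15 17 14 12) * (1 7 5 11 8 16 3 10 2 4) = (1 15 17 4)(2 11 8 16 3 10)(5 14 12 7) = [0, 15, 11, 10, 1, 14, 6, 5, 16, 9, 2, 8, 7, 13, 12, 17, 3, 4]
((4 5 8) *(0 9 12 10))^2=((0 9 12 10)(4 5 8))^2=(0 12)(4 8 5)(9 10)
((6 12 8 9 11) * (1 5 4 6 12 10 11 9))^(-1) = ((1 5 4 6 10 11 12 8))^(-1) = (1 8 12 11 10 6 4 5)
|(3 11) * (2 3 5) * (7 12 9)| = |(2 3 11 5)(7 12 9)| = 12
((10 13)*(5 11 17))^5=((5 11 17)(10 13))^5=(5 17 11)(10 13)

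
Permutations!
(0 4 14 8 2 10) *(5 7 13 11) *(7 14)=(0 4 7 13 11 5 14 8 2 10)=[4, 1, 10, 3, 7, 14, 6, 13, 2, 9, 0, 5, 12, 11, 8]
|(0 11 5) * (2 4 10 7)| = |(0 11 5)(2 4 10 7)| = 12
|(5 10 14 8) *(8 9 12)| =6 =|(5 10 14 9 12 8)|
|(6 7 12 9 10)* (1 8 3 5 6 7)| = 20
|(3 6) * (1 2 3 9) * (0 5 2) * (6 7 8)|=9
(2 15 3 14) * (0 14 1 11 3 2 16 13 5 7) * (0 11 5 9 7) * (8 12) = (0 14 16 13 9 7 11 3 1 5)(2 15)(8 12) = [14, 5, 15, 1, 4, 0, 6, 11, 12, 7, 10, 3, 8, 9, 16, 2, 13]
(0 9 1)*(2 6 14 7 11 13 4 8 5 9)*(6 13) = (0 2 13 4 8 5 9 1)(6 14 7 11) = [2, 0, 13, 3, 8, 9, 14, 11, 5, 1, 10, 6, 12, 4, 7]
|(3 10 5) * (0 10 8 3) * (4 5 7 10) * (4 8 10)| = 7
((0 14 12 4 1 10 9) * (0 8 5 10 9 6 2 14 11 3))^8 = (0 3 11)(1 12 2 10 8)(4 14 6 5 9)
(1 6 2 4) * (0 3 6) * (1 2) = (0 3 6 1)(2 4) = [3, 0, 4, 6, 2, 5, 1]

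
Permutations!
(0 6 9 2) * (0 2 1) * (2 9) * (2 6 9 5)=[9, 0, 5, 3, 4, 2, 6, 7, 8, 1]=(0 9 1)(2 5)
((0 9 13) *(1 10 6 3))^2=((0 9 13)(1 10 6 3))^2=(0 13 9)(1 6)(3 10)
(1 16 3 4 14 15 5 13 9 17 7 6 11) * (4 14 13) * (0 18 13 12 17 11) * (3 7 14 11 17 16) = (0 18 13 9 17 14 15 5 4 12 16 7 6)(1 3 11) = [18, 3, 2, 11, 12, 4, 0, 6, 8, 17, 10, 1, 16, 9, 15, 5, 7, 14, 13]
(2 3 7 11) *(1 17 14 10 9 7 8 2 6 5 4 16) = (1 17 14 10 9 7 11 6 5 4 16)(2 3 8) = [0, 17, 3, 8, 16, 4, 5, 11, 2, 7, 9, 6, 12, 13, 10, 15, 1, 14]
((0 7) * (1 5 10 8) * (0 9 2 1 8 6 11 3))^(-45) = (0 5)(1 3)(2 11)(6 9)(7 10)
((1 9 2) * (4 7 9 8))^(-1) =((1 8 4 7 9 2))^(-1) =(1 2 9 7 4 8)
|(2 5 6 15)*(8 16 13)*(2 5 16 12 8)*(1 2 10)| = 30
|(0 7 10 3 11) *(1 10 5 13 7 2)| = 6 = |(0 2 1 10 3 11)(5 13 7)|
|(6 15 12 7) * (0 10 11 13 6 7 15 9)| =|(0 10 11 13 6 9)(12 15)| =6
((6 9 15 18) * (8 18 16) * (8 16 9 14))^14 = (6 8)(14 18)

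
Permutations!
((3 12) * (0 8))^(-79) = (0 8)(3 12)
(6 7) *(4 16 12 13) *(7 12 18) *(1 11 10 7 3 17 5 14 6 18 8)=(1 11 10 7 18 3 17 5 14 6 12 13 4 16 8)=[0, 11, 2, 17, 16, 14, 12, 18, 1, 9, 7, 10, 13, 4, 6, 15, 8, 5, 3]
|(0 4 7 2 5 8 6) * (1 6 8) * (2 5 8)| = 6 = |(0 4 7 5 1 6)(2 8)|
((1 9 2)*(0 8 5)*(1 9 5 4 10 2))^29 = ((0 8 4 10 2 9 1 5))^29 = (0 9 4 5 2 8 1 10)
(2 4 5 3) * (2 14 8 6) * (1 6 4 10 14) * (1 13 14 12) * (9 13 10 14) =(1 6 2 14 8 4 5 3 10 12)(9 13) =[0, 6, 14, 10, 5, 3, 2, 7, 4, 13, 12, 11, 1, 9, 8]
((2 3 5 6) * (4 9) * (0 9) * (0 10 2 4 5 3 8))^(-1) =(0 8 2 10 4 6 5 9)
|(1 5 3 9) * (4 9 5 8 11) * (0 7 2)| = 30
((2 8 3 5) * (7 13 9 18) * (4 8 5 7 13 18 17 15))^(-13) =(2 5)(3 17 7 15 18 4 13 8 9)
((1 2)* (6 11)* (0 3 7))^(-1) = (0 7 3)(1 2)(6 11)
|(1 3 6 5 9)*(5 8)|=6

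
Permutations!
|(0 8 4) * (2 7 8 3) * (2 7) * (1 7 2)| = 7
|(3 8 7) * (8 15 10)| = 5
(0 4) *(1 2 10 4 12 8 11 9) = [12, 2, 10, 3, 0, 5, 6, 7, 11, 1, 4, 9, 8] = (0 12 8 11 9 1 2 10 4)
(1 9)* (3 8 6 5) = (1 9)(3 8 6 5) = [0, 9, 2, 8, 4, 3, 5, 7, 6, 1]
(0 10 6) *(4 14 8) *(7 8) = [10, 1, 2, 3, 14, 5, 0, 8, 4, 9, 6, 11, 12, 13, 7] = (0 10 6)(4 14 7 8)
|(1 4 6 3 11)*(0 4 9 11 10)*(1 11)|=|(11)(0 4 6 3 10)(1 9)|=10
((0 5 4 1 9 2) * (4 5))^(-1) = (0 2 9 1 4)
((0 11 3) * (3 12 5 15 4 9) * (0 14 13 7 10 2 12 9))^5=(0 13 5 9 10 4 14 12 11 7 15 3 2)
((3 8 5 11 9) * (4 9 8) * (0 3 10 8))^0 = (11)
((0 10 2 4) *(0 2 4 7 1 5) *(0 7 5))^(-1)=((0 10 4 2 5 7 1))^(-1)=(0 1 7 5 2 4 10)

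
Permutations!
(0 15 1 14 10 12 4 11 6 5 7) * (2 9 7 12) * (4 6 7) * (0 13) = (0 15 1 14 10 2 9 4 11 7 13)(5 12 6) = [15, 14, 9, 3, 11, 12, 5, 13, 8, 4, 2, 7, 6, 0, 10, 1]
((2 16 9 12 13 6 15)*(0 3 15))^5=(0 9 3 12 15 13 2 6 16)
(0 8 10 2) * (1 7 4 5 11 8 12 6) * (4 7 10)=(0 12 6 1 10 2)(4 5 11 8)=[12, 10, 0, 3, 5, 11, 1, 7, 4, 9, 2, 8, 6]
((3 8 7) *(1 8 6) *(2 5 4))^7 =((1 8 7 3 6)(2 5 4))^7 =(1 7 6 8 3)(2 5 4)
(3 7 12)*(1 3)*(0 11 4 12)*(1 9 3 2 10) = (0 11 4 12 9 3 7)(1 2 10) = [11, 2, 10, 7, 12, 5, 6, 0, 8, 3, 1, 4, 9]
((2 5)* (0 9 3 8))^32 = ((0 9 3 8)(2 5))^32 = (9)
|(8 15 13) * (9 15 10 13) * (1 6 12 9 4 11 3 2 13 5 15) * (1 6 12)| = 36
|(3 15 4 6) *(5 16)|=|(3 15 4 6)(5 16)|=4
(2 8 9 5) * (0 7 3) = (0 7 3)(2 8 9 5) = [7, 1, 8, 0, 4, 2, 6, 3, 9, 5]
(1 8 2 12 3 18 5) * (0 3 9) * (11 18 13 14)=(0 3 13 14 11 18 5 1 8 2 12 9)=[3, 8, 12, 13, 4, 1, 6, 7, 2, 0, 10, 18, 9, 14, 11, 15, 16, 17, 5]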